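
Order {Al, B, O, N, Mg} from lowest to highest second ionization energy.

Mg < Al < B < N < O

After 1 electron has been removed, what remains? Al⁺ still has 2 valence electrons; B⁺ still has 2 valence electrons; O⁺ still has 5 valence electrons; N⁺ still has 4 valence electrons; Mg⁺ still has 1 valence electron.
All are still removing valence electrons, so compare the +1 ions as you would atoms: IE_2 generally rises across a period (higher Z_eff) and falls down a group (larger shell), subject to the usual subshell exceptions.
Valence configurations: Al⁺ [Ne]3s², B⁺ [He]2s², O⁺ [He]2s²2p³, N⁺ [He]2s²2p², Mg⁺ [Ne]3s¹.
The numbers (kJ/mol): Al 1817, B 2427, O 3388, N 2856, Mg 1451.
So the second ionization energies run Mg < Al < B < N < O.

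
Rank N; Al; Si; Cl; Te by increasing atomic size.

N is in period 2, group 15; Al is in period 3, group 13; Si is in period 3, group 14; Cl is in period 3, group 17; Te is in period 5, group 16.
Moving right in a period, electrons are added to the same shell under a stronger nuclear pull, so atoms get smaller; moving down, a new shell is opened and atoms get larger.
Here both period and group differ, so the two effects have to be weighed against each other.
Cl > N: the two effects oppose for this pair; the down-group effect wins (99 vs 71 pm).
Si > Cl: Si lies to the left of Cl in period 3, so the across-period effect alone puts Si larger.
Al > Si: Al lies to the left of Si in period 3, so the across-period effect alone puts Al larger.
Te > Al: the two effects oppose for this pair; the down-group effect wins (136 vs 126 pm).
Tabulated atomic radius (pm): N 71, Al 126, Si 116, Cl 99, Te 136.
So from smallest to largest: N < Cl < Si < Al < Te.

N, Cl, Si, Al, Te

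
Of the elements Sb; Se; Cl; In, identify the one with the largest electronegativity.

Cl

Electronegativity increases across a period and decreases down a group, tracking effective nuclear charge and atomic size.
Here both period and group differ, so the two effects have to be weighed against each other.
Sb > In: both are in period 5; the period trend gives Sb the larger value.
Se > Sb: both effects reinforce here, so Se is clearly the higher of the two.
Cl > Se: both effects reinforce here, so Cl is clearly the higher of the two.
Tabulated electronegativity (Pauling): Cl 3.16, Se 2.55, In 1.78, Sb 2.05.
The largest electronegativity among these belongs to Cl.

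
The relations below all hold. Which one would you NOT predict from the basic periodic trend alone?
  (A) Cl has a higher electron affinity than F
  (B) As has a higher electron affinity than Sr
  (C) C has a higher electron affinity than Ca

(A)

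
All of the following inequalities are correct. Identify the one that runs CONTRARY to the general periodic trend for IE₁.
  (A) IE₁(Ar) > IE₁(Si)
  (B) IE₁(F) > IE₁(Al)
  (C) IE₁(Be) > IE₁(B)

The general trend: IE₁ increases across a period and decreases down a group.
(A) Ar (period 3, group 18) vs Si (period 3, group 14): the stated order agrees with the simple trend.
(B) F (period 2, group 17) vs Al (period 3, group 13): the stated order agrees with the simple trend.
(C) Be (period 2, group 2) vs B (period 2, group 13): the stated order contradicts the simple trend.
The exception is (C): removing B's lone 2p electron is easier than breaking Be's filled 2s².

(C)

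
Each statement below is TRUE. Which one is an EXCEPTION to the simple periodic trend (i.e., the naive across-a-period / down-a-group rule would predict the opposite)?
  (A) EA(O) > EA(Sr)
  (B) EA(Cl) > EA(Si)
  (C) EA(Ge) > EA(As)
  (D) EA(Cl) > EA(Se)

(C)

The general trend: electron affinity increases across a period and decreases down a group.
(A) O (period 2, group 16) vs Sr (period 5, group 2): the stated order agrees with the simple trend.
(B) Cl (period 3, group 17) vs Si (period 3, group 14): the stated order agrees with the simple trend.
(C) Ge (period 4, group 14) vs As (period 4, group 15): the stated order contradicts the simple trend.
(D) Cl (period 3, group 17) vs Se (period 4, group 16): the stated order agrees with the simple trend.
The exception is (C): adding an electron to As's half-filled 4p³ is unfavourable, so Ge (4p²) has the more exothermic EA.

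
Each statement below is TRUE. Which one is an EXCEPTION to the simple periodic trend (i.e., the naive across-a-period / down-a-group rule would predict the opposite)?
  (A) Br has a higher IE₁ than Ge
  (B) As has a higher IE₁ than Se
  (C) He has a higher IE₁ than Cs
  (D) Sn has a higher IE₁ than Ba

The general trend: IE₁ increases across a period and decreases down a group.
(A) Br (period 4, group 17) vs Ge (period 4, group 14): the stated order agrees with the simple trend.
(B) As (period 4, group 15) vs Se (period 4, group 16): the stated order contradicts the simple trend.
(C) He (period 1, group 18) vs Cs (period 6, group 1): the stated order agrees with the simple trend.
(D) Sn (period 5, group 14) vs Ba (period 6, group 2): the stated order agrees with the simple trend.
The exception is (B): Se (4p⁴) ionizes more easily than half-filled As (4p³).

(B)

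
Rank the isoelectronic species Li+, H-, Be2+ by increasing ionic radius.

Be2+, Li+, H-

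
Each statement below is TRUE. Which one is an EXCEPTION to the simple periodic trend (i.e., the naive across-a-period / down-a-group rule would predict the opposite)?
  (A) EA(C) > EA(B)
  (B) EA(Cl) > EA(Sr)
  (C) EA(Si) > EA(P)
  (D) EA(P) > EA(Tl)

(C)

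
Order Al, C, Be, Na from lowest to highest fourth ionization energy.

C < Na < Al < Be

IE_4 is the cost of taking one more electron from the +3 cation: Al³⁺ is the bare [Ne] core; C³⁺ still has 1 valence electron; Be³⁺ is already 1 electron into the core; Na³⁺ is already 2 electrons into the core.
Core electrons are held far more tightly than valence electrons, so Na, Al and Be top the IE_4 order.
Approximate IE_4 values (kJ/mol): Al 11577, C 6223, Be 21007, Na 9543.
So the fourth ionization energies run C < Na < Al < Be.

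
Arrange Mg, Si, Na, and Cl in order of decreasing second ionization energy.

Na > Cl > Si > Mg

The second ionization energy removes an electron from the +1 ion. For each element: Mg⁺ still has 1 valence electron; Si⁺ still has 3 valence electrons; Na⁺ is the bare [Ne] core; Cl⁺ still has 6 valence electrons.
Breaking into a closed-shell core is much more expensive than removing a leftover valence electron — Na has the largest IE_2 here.
Valence configurations: Mg⁺ [Ne]3s¹, Si⁺ [Ne]3s²3p¹, Cl⁺ [Ne]3s²3p⁴.
The numbers (kJ/mol): Mg 1451, Si 1577, Na 4562, Cl 2298.
So the second ionization energies run Mg < Si < Cl < Na.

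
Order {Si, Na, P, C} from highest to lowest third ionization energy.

Consider each +2 ion: Si²⁺ still has 2 valence electrons; Na²⁺ is already 1 electron into the core; P²⁺ still has 3 valence electrons; C²⁺ still has 2 valence electrons.
Breaking into a closed-shell core is much more expensive than removing a leftover valence electron — Na has the largest IE_3 here.
Valence configurations: Si²⁺ [Ne]3s², P²⁺ [Ne]3s²3p¹, C²⁺ [He]2s².
P²⁺ loses a lone 3p electron whereas Si²⁺ must break into a filled 3s² pair, so IE_3(Si) > IE_3(P) even though P has the higher nuclear charge.
Tabulated IE_3 (kJ/mol): Si 3232, Na 6910, P 2914, C 4620.
Putting it together, IE_3: P < Si < C < Na.

Na > C > Si > P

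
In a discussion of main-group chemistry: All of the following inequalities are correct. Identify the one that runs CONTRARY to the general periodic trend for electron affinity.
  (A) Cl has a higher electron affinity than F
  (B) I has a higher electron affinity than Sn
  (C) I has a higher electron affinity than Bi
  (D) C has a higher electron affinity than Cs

(A)

The general trend: electron affinity increases across a period and decreases down a group.
(A) Cl (period 3, group 17) vs F (period 2, group 17): the stated order contradicts the simple trend.
(B) I (period 5, group 17) vs Sn (period 5, group 14): the stated order agrees with the simple trend.
(C) I (period 5, group 17) vs Bi (period 6, group 15): the stated order agrees with the simple trend.
(D) C (period 2, group 14) vs Cs (period 6, group 1): the stated order agrees with the simple trend.
The exception is (A): F's small 2p subshell makes the incoming electron feel strong e⁻–e⁻ repulsion, so Cl actually releases more energy on gaining an electron.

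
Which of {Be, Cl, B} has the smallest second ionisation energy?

Be

Consider each +1 ion: Be⁺ still has 1 valence electron; Cl⁺ still has 6 valence electrons; B⁺ still has 2 valence electrons.
All are still removing valence electrons, so compare the +1 ions as you would atoms: IE_2 generally rises across a period (higher Z_eff) and falls down a group (larger shell), subject to the usual subshell exceptions.
Valence configurations: Be⁺ [He]2s¹, Cl⁺ [Ne]3s²3p⁴, B⁺ [He]2s².
Approximate IE_2 values (kJ/mol): Be 1757, Cl 2298, B 2427.
Putting it together, IE_2: Be < Cl < B.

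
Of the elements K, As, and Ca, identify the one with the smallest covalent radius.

K is in period 4, group 1; Ca is in period 4, group 2; As is in period 4, group 15.
Radius decreases left→right (rising Z_eff, same n) and increases top→bottom (higher n).
All lie in period 4, so atomic radius increases right to left.
The smallest covalent radius among these belongs to As.

As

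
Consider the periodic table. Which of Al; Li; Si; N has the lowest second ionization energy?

Si

Consider each +1 ion: Al⁺ still has 2 valence electrons; Li⁺ is the bare [He] core; Si⁺ still has 3 valence electrons; N⁺ still has 4 valence electrons.
Core electrons are held far more tightly than valence electrons, so Li tops the IE_2 order.
Valence configurations: Al⁺ [Ne]3s², Si⁺ [Ne]3s²3p¹, N⁺ [He]2s²2p².
Si⁺ loses a lone 3p electron whereas Al⁺ must break into a filled 3s² pair, so IE_2(Al) > IE_2(Si) even though Si has the higher nuclear charge.
Tabulated IE_2 (kJ/mol): Al 1817, Li 7298, Si 1577, N 2856.
Overall IE_2 order: Si < Al < N < Li.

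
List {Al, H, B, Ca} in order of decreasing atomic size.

Ca, Al, B, H

Radius decreases left→right (rising Z_eff, same n) and increases top→bottom (higher n).
Neither a single period nor a single group — weigh both effects.
B > H: the two effects oppose for this pair; the down-group effect wins (85 vs 32 pm).
Al > B: Al sits below B in group 13, so the down-group effect alone puts Al larger.
Ca > Al: relative to Al, both the across-period and down-group shifts push Ca's atomic radius up.
Tabulated atomic radius (pm): H 32, B 85, Al 126, Ca 171.
So from largest to smallest: Ca > Al > B > H.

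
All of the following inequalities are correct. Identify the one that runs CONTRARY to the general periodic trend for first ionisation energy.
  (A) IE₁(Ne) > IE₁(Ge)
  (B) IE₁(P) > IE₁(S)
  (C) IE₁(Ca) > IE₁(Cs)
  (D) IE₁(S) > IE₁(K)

The general trend: first ionisation energy increases across a period and decreases down a group.
(A) Ne (period 2, group 18) vs Ge (period 4, group 14): the stated order agrees with the simple trend.
(B) P (period 3, group 15) vs S (period 3, group 16): the stated order contradicts the simple trend.
(C) Ca (period 4, group 2) vs Cs (period 6, group 1): the stated order agrees with the simple trend.
(D) S (period 3, group 16) vs K (period 4, group 1): the stated order agrees with the simple trend.
The exception is (B): S (3p⁴) ionizes more easily than half-filled P (3p³) because the paired 3p electron in S is pushed out by e⁻–e⁻ repulsion.

(B)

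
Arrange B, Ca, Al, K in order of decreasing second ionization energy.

K, B, Al, Ca

After 1 electron has been removed, what remains? B⁺ still has 2 valence electrons; Ca⁺ still has 1 valence electron; Al⁺ still has 2 valence electrons; K⁺ is the bare [Ar] core.
Pulling an electron out of a noble-gas core costs far more than removing a remaining valence electron, so K sits at the high end of IE_2.
Valence configurations: B⁺ [He]2s², Ca⁺ [Ar]4s¹, Al⁺ [Ne]3s².
Approximate IE_2 values (kJ/mol): B 2427, Ca 1145, Al 1817, K 3052.
Putting it together, IE_2: Ca < Al < B < K.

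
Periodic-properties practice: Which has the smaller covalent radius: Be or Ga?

Be

Radius decreases left→right (rising Z_eff, same n) and increases top→bottom (higher n).
Neither a single period nor a single group — weigh both effects.
Ga > Be: the two effects oppose for this pair; the down-group effect wins (124 vs 102 pm).
Tabulated atomic radius (pm): Be 102, Ga 124.
So Be has the smaller covalent radius (Be < Ga).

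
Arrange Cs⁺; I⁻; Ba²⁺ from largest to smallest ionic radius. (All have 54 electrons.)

All of these have 54 electrons, so size is governed by nuclear charge alone: the more protons, the stronger the pull on the same electron cloud, and the smaller the ion.
Nuclear charges: Ba²⁺ (Z=56), Cs⁺ (Z=55), I⁻ (Z=53).
Largest to smallest: I⁻ > Cs⁺ > Ba²⁺.

I⁻ > Cs⁺ > Ba²⁺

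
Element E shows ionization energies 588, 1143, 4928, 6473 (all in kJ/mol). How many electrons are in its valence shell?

2

Look for the largest jump between consecutive ionization energies: IE3/IE2 ≈ 4.3, far larger than any earlier ratio.
That jump marks the point where a core electron is being removed. So the atom has 2 valence electrons.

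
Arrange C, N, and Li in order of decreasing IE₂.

IE_2 is the cost of taking one more electron from the +1 cation: C⁺ still has 3 valence electrons; N⁺ still has 4 valence electrons; Li⁺ is the bare [He] core.
Core electrons are held far more tightly than valence electrons, so Li tops the IE_2 order.
Valence configurations: C⁺ [He]2s²2p¹, N⁺ [He]2s²2p².
Tabulated IE_2 (kJ/mol): C 2353, N 2856, Li 7298.
Hence IE_2: C < N < Li.

Li, N, C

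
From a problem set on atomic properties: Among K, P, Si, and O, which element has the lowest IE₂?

Si

Consider each +1 ion: K⁺ is the bare [Ar] core; P⁺ still has 4 valence electrons; Si⁺ still has 3 valence electrons; O⁺ still has 5 valence electrons.
Usually core removal costs more than valence removal, but here the competition is close: a tightly held n=2 valence electron can cost more to remove than an n=3 core electron, so the actual values have to decide it.
Valence configurations: P⁺ [Ne]3s²3p², Si⁺ [Ne]3s²3p¹, O⁺ [He]2s²2p³.
Approximate IE_2 values (kJ/mol): K 3052, P 1907, Si 1577, O 3388.
Hence IE_2: Si < P < K < O.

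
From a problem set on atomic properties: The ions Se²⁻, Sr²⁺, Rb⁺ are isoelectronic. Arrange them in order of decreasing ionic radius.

Se²⁻ > Rb⁺ > Sr²⁺

All of these have 36 electrons, so size is governed by nuclear charge alone: the more protons, the stronger the pull on the same electron cloud, and the smaller the ion.
Nuclear charges: Sr²⁺ (Z=38), Rb⁺ (Z=37), Se²⁻ (Z=34).
Largest to smallest: Se²⁻ > Rb⁺ > Sr²⁺.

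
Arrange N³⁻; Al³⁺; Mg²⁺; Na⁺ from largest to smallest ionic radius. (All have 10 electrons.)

N³⁻, Na⁺, Mg²⁺, Al³⁺

All of these have 10 electrons, so size is governed by nuclear charge alone: the more protons, the stronger the pull on the same electron cloud, and the smaller the ion.
Nuclear charges: Al³⁺ (Z=13), Mg²⁺ (Z=12), Na⁺ (Z=11), N³⁻ (Z=7).
Largest to smallest: N³⁻ > Na⁺ > Mg²⁺ > Al³⁺.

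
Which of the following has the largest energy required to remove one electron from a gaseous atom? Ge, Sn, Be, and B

Be is in period 2, group 2; B is in period 2, group 13; Ge is in period 4, group 14; Sn is in period 5, group 14.
First ionization energy rises across a period (greater Z_eff holds electrons more tightly) and falls down a group (valence electrons are farther from the nucleus).
Neither a single period nor a single group — weigh both effects.
Ge > Sn: Ge sits above Sn in group 14, so the down-group effect alone puts Ge higher.
B > Ge: the two effects oppose for this pair; the down-group effect wins (801 vs 762 kJ/mol).
Be > B: this pair runs against the simple trend — see the exception note.
Note the exception: Be has a higher first ionization energy than B, contrary to the simple trend — removing B's lone 2p electron is easier than breaking Be's filled 2s².
Tabulated first ionization energy (kJ/mol): Be 900, B 801, Ge 762, Sn 709.
The largest energy required to remove one electron from a gaseous atom among these belongs to Be.

Be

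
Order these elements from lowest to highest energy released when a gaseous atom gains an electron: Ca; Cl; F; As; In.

Ca, In, As, F, Cl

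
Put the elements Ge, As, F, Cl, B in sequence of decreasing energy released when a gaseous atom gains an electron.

B is in period 2, group 13; F is in period 2, group 17; Cl is in period 3, group 17; Ge is in period 4, group 14; As is in period 4, group 15.
Adding an electron releases more energy for atoms nearer the top right (short of the noble gases).
These span different periods and groups, so the two trends combine.
As > B: period and group pull opposite ways; the across-period shift dominates (78 vs 27 kJ/mol).
Ge > As: this pair runs against the simple trend — see the exception note.
F > Ge: both effects reinforce here, so F is clearly the higher of the two.
Cl > F: this pair runs against the simple trend — see the exception note.
Note the exception: Ge has a higher electron affinity than As, contrary to the simple trend — adding an electron to As's half-filled 4p³ is unfavourable, so Ge (4p²) has the more exothermic EA.
Note the exception: Cl has a higher electron affinity than F, contrary to the simple trend — F's small 2p subshell makes the incoming electron feel strong e⁻–e⁻ repulsion, so Cl actually releases more energy on gaining an electron.
For reference (kJ/mol): B 27, F 328, Cl 349, Ge 119, As 78.
So from highest to lowest: Cl > F > Ge > As > B.

Cl, F, Ge, As, B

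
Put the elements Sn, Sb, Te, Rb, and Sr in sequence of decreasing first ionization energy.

Te > Sb > Sn > Sr > Rb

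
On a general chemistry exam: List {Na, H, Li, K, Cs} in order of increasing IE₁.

H is in period 1, group 1; Li is in period 2, group 1; Na is in period 3, group 1; K is in period 4, group 1; Cs is in period 6, group 1.
Removing the outermost electron gets harder across a period and easier down a group.
All are in group 1, so first ionization energy increases up the group.
So from lowest to highest: Cs < K < Na < Li < H.

Cs, K, Na, Li, H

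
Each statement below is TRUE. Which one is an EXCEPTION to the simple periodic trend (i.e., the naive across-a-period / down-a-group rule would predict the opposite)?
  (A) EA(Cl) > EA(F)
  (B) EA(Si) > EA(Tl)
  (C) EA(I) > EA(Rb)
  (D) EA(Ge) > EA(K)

The general trend: electron affinity increases across a period and decreases down a group.
(A) Cl (period 3, group 17) vs F (period 2, group 17): the stated order contradicts the simple trend.
(B) Si (period 3, group 14) vs Tl (period 6, group 13): the stated order agrees with the simple trend.
(C) I (period 5, group 17) vs Rb (period 5, group 1): the stated order agrees with the simple trend.
(D) Ge (period 4, group 14) vs K (period 4, group 1): the stated order agrees with the simple trend.
The exception is (A): F's small 2p subshell makes the incoming electron feel strong e⁻–e⁻ repulsion, so Cl actually releases more energy on gaining an electron.

(A)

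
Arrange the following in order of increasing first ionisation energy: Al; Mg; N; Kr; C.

Al < Mg < C < Kr < N

C is in period 2, group 14; N is in period 2, group 15; Mg is in period 3, group 2; Al is in period 3, group 13; Kr is in period 4, group 18.
IE₁ increases left→right with effective nuclear charge and decreases top→bottom as the valence shell moves farther out.
Here both period and group differ, so the two effects have to be weighed against each other.
Mg > Al: this pair runs against the simple trend — see the exception note.
C > Mg: both effects reinforce here, so C is clearly the higher of the two.
Kr > C: period and group pull opposite ways; the across-period shift dominates (1351 vs 1086 kJ/mol).
N > Kr: the two effects oppose for this pair; the down-group effect wins (1402 vs 1351 kJ/mol).
Note the exception: Mg has a higher first ionization energy than Al, contrary to the simple trend — Al's single 3p electron is easier to remove than one from Mg's filled 3s².
Approximate values (kJ/mol): C 1086, N 1402, Mg 738, Al 578, Kr 1351.
So from lowest to highest: Al < Mg < C < Kr < N.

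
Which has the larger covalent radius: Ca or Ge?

Ca is in period 4, group 2; Ge is in period 4, group 14.
Across a period the added protons contract the valence shell; down a group each new principal shell makes the atom larger.
All lie in period 4, so atomic radius increases right to left.
So Ca has the larger covalent radius (Ca > Ge).

Ca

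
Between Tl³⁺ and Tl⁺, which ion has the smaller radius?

Both ions have Z = 81 protons, but Tl³⁺ has lost more electrons, so its remaining electrons feel a larger effective nuclear charge per electron and are pulled in more tightly.
Higher positive charge → smaller ion, so Tl⁺ > Tl³⁺.

Tl³⁺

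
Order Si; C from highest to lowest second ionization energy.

C > Si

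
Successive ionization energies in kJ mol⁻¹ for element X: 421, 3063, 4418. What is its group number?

Look for the largest jump between consecutive ionization energies: IE2/IE1 ≈ 7.3, far larger than any earlier ratio.
That jump marks the point where a core electron is being removed. So the atom has 1 valence electron.
A main-group element with 1 valence electron is in group 1.

Group 1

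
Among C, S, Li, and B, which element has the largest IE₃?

Li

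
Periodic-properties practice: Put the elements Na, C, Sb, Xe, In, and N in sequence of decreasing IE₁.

C is in period 2, group 14; N is in period 2, group 15; Na is in period 3, group 1; In is in period 5, group 13; Sb is in period 5, group 15; Xe is in period 5, group 18.
Removing the outermost electron gets harder across a period and easier down a group.
Here both period and group differ, so the two effects have to be weighed against each other.
In > Na: period and group pull opposite ways; the across-period shift dominates (558 vs 496 kJ/mol).
Sb > In: both are in period 5; the period trend gives Sb the larger value.
C > Sb: period and group pull opposite ways; the down-group shift dominates (1086 vs 831 kJ/mol).
Xe > C: period and group pull opposite ways; the across-period shift dominates (1170 vs 1086 kJ/mol).
N > Xe: the two effects oppose for this pair; the down-group effect wins (1402 vs 1170 kJ/mol).
For reference (kJ/mol): C 1086, N 1402, Na 496, In 558, Sb 831, Xe 1170.
So from highest to lowest: N > Xe > C > Sb > In > Na.

N > Xe > C > Sb > In > Na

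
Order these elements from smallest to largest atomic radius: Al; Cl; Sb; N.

N, Cl, Al, Sb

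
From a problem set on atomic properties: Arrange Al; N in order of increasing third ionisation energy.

Al, N

After 2 electrons have been removed, what remains? Al²⁺ still has 1 valence electron; N²⁺ still has 3 valence electrons.
All are still removing valence electrons, so compare the +2 ions as you would atoms: IE_3 generally rises across a period (higher Z_eff) and falls down a group (larger shell), subject to the usual subshell exceptions.
Valence configurations: Al²⁺ [Ne]3s¹, N²⁺ [He]2s²2p¹.
Tabulated IE_3 (kJ/mol): Al 2745, N 4578.
Putting it together, IE_3: Al < N.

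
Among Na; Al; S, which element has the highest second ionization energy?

The second ionization energy removes an electron from the +1 ion. For each element: Na⁺ is the bare [Ne] core; Al⁺ still has 2 valence electrons; S⁺ still has 5 valence electrons.
Pulling an electron out of a noble-gas core costs far more than removing a remaining valence electron, so Na sits at the high end of IE_2.
Valence configurations: Al⁺ [Ne]3s², S⁺ [Ne]3s²3p³.
Approximate IE_2 values (kJ/mol): Na 4562, Al 1817, S 2252.
Overall IE_2 order: Al < S < Na.

Na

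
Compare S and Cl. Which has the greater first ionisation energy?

Cl

S is in period 3, group 16; Cl is in period 3, group 17.
IE₁ increases left→right with effective nuclear charge and decreases top→bottom as the valence shell moves farther out.
All lie in period 3, so first ionization energy increases left to right.
So Cl has the greater first ionisation energy (Cl > S).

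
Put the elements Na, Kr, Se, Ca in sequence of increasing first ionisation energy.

Na < Ca < Se < Kr

Na is in period 3, group 1; Ca is in period 4, group 2; Se is in period 4, group 16; Kr is in period 4, group 18.
First ionization energy rises across a period (greater Z_eff holds electrons more tightly) and falls down a group (valence electrons are farther from the nucleus).
Neither a single period nor a single group — weigh both effects.
Ca > Na: period and group pull opposite ways; the across-period shift dominates (590 vs 496 kJ/mol).
Se > Ca: Se lies to the right of Ca in period 4, so the across-period effect alone puts Se higher.
Kr > Se: both are in period 4; the period trend gives Kr the larger value.
For reference (kJ/mol): Na 496, Ca 590, Se 941, Kr 1351.
So from lowest to highest: Na < Ca < Se < Kr.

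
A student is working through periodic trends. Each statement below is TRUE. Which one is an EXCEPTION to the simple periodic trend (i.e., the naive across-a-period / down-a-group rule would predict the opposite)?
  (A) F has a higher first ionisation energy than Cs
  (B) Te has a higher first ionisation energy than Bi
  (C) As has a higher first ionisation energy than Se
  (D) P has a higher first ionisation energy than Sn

(C)

The general trend: first ionisation energy increases across a period and decreases down a group.
(A) F (period 2, group 17) vs Cs (period 6, group 1): the stated order agrees with the simple trend.
(B) Te (period 5, group 16) vs Bi (period 6, group 15): the stated order agrees with the simple trend.
(C) As (period 4, group 15) vs Se (period 4, group 16): the stated order contradicts the simple trend.
(D) P (period 3, group 15) vs Sn (period 5, group 14): the stated order agrees with the simple trend.
The exception is (C): Se (4p⁴) ionizes more easily than half-filled As (4p³).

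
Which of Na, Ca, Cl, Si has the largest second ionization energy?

The second ionization energy removes an electron from the +1 ion. For each element: Na⁺ is the bare [Ne] core; Ca⁺ still has 1 valence electron; Cl⁺ still has 6 valence electrons; Si⁺ still has 3 valence electrons.
Pulling an electron out of a noble-gas core costs far more than removing a remaining valence electron, so Na sits at the high end of IE_2.
Valence configurations: Ca⁺ [Ar]4s¹, Cl⁺ [Ne]3s²3p⁴, Si⁺ [Ne]3s²3p¹.
Tabulated IE_2 (kJ/mol): Na 4562, Ca 1145, Cl 2298, Si 1577.
Putting it together, IE_2: Ca < Si < Cl < Na.

Na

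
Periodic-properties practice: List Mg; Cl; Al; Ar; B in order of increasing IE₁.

B is in period 2, group 13; Mg is in period 3, group 2; Al is in period 3, group 13; Cl is in period 3, group 17; Ar is in period 3, group 18.
Removing the outermost electron gets harder across a period and easier down a group.
Here both period and group differ, so the two effects have to be weighed against each other.
Mg > Al: this pair runs against the simple trend — see the exception note.
B > Mg: both effects reinforce here, so B is clearly the higher of the two.
Cl > B: period and group pull opposite ways; the across-period shift dominates (1251 vs 801 kJ/mol).
Ar > Cl: both are in period 3; the period trend gives Ar the larger value.
Note the exception: Mg has a higher first ionization energy than Al, contrary to the simple trend — Al's single 3p electron is easier to remove than one from Mg's filled 3s².
For reference (kJ/mol): B 801, Mg 738, Al 578, Cl 1251, Ar 1521.
So from lowest to highest: Al < Mg < B < Cl < Ar.

Al, Mg, B, Cl, Ar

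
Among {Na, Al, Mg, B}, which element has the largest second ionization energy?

The second ionization energy removes an electron from the +1 ion. For each element: Na⁺ is the bare [Ne] core; Al⁺ still has 2 valence electrons; Mg⁺ still has 1 valence electron; B⁺ still has 2 valence electrons.
Pulling an electron out of a noble-gas core costs far more than removing a remaining valence electron, so Na sits at the high end of IE_2.
Valence configurations: Al⁺ [Ne]3s², Mg⁺ [Ne]3s¹, B⁺ [He]2s².
Tabulated IE_2 (kJ/mol): Na 4562, Al 1817, Mg 1451, B 2427.
Hence IE_2: Mg < Al < B < Na.

Na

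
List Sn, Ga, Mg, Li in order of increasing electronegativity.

Li, Mg, Ga, Sn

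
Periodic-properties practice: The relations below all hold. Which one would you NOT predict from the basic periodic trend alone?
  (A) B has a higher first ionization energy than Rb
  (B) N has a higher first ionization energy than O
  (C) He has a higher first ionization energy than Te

(B)

The general trend: first ionization energy increases across a period and decreases down a group.
(A) B (period 2, group 13) vs Rb (period 5, group 1): the stated order agrees with the simple trend.
(B) N (period 2, group 15) vs O (period 2, group 16): the stated order contradicts the simple trend.
(C) He (period 1, group 18) vs Te (period 5, group 16): the stated order agrees with the simple trend.
The exception is (B): pairing an electron in O's 2p⁴ costs repulsion energy, so O ionizes more easily than half-filled N (2p³).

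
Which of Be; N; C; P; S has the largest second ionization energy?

The second ionization energy removes an electron from the +1 ion. For each element: Be⁺ still has 1 valence electron; N⁺ still has 4 valence electrons; C⁺ still has 3 valence electrons; P⁺ still has 4 valence electrons; S⁺ still has 5 valence electrons.
All are still removing valence electrons, so compare the +1 ions as you would atoms: IE_2 generally rises across a period (higher Z_eff) and falls down a group (larger shell), subject to the usual subshell exceptions.
Valence configurations: Be⁺ [He]2s¹, N⁺ [He]2s²2p², C⁺ [He]2s²2p¹, P⁺ [Ne]3s²3p², S⁺ [Ne]3s²3p³.
The numbers (kJ/mol): Be 1757, N 2856, C 2353, P 1907, S 2252.
Putting it together, IE_2: Be < P < S < C < N.

N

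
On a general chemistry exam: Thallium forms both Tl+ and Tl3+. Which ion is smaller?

Tl3+

Both ions have Z = 81 protons, but Tl3+ has lost more electrons, so its remaining electrons feel a larger effective nuclear charge per electron and are pulled in more tightly.
Higher positive charge → smaller ion, so Tl+ > Tl3+.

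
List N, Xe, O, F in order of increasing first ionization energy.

N is in period 2, group 15; O is in period 2, group 16; F is in period 2, group 17; Xe is in period 5, group 18.
Across a period the outer electron is held more tightly (higher IE₁); down a group it sits in a higher shell, more shielded, and comes off more easily.
Here both period and group differ, so the two effects have to be weighed against each other.
O > Xe: the two effects oppose for this pair; the down-group effect wins (1314 vs 1170 kJ/mol).
N > O: this pair runs against the simple trend — see the exception note.
F > N: F lies to the right of N in period 2, so the across-period effect alone puts F higher.
Note the exception: N has a higher first ionization energy than O, contrary to the simple trend — pairing an electron in O's 2p⁴ costs repulsion energy, so O ionizes more easily than half-filled N (2p³).
For reference (kJ/mol): N 1402, O 1314, F 1681, Xe 1170.
So from lowest to highest: Xe < O < N < F.

Xe < O < N < F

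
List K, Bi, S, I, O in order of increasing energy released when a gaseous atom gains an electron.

O is in period 2, group 16; S is in period 3, group 16; K is in period 4, group 1; I is in period 5, group 17; Bi is in period 6, group 15.
Atoms with high Z_eff and room in the valence shell (especially the halogens) have the most exothermic electron affinities.
Here both period and group differ, so the two effects have to be weighed against each other.
Bi > K: the two effects oppose for this pair; the across-period effect wins (91 vs 48 kJ/mol).
O > Bi: both effects reinforce here, so O is clearly the higher of the two.
S > O: this pair runs against the simple trend — see the exception note.
I > S: the two effects oppose for this pair; the across-period effect wins (295 vs 200 kJ/mol).
Note the exception: S has a higher electron affinity than O, contrary to the simple trend — the compact 2p subshell of O repels the added electron more than S's larger 3p does.
Tabulated electron affinity (kJ/mol): O 141, S 200, K 48, I 295, Bi 91.
So from lowest to highest: K < Bi < O < S < I.

K < Bi < O < S < I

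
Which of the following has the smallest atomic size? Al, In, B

B

B is in period 2, group 13; Al is in period 3, group 13; In is in period 5, group 13.
Moving right in a period, electrons are added to the same shell under a stronger nuclear pull, so atoms get smaller; moving down, a new shell is opened and atoms get larger.
All are in group 13, so atomic radius increases down the group.
The smallest atomic size among these belongs to B.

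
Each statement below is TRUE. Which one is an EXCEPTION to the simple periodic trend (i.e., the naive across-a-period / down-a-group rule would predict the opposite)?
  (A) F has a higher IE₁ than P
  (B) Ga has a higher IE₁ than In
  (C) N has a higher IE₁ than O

(C)

The general trend: IE₁ increases across a period and decreases down a group.
(A) F (period 2, group 17) vs P (period 3, group 15): the stated order agrees with the simple trend.
(B) Ga (period 4, group 13) vs In (period 5, group 13): the stated order agrees with the simple trend.
(C) N (period 2, group 15) vs O (period 2, group 16): the stated order contradicts the simple trend.
The exception is (C): pairing an electron in O's 2p⁴ costs repulsion energy, so O ionizes more easily than half-filled N (2p³).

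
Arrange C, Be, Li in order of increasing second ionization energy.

IE_2 is the cost of taking one more electron from the +1 cation: C⁺ still has 3 valence electrons; Be⁺ still has 1 valence electron; Li⁺ is the bare [He] core.
Core electrons are held far more tightly than valence electrons, so Li tops the IE_2 order.
Valence configurations: C⁺ [He]2s²2p¹, Be⁺ [He]2s¹.
The numbers (kJ/mol): C 2353, Be 1757, Li 7298.
Putting it together, IE_2: Be < C < Li.

Be < C < Li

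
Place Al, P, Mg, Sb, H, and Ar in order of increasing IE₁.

Al < Mg < Sb < P < H < Ar

H is in period 1, group 1; Mg is in period 3, group 2; Al is in period 3, group 13; P is in period 3, group 15; Ar is in period 3, group 18; Sb is in period 5, group 15.
First ionization energy rises across a period (greater Z_eff holds electrons more tightly) and falls down a group (valence electrons are farther from the nucleus).
Here both period and group differ, so the two effects have to be weighed against each other.
Mg > Al: this pair runs against the simple trend — see the exception note.
Sb > Mg: the two effects oppose for this pair; the across-period effect wins (831 vs 738 kJ/mol).
P > Sb: they share group 15; the group trend gives P the larger value.
H > P: period and group pull opposite ways; the down-group shift dominates (1312 vs 1012 kJ/mol).
Ar > H: the two effects oppose for this pair; the across-period effect wins (1521 vs 1312 kJ/mol).
Note the exception: Mg has a higher first ionization energy than Al, contrary to the simple trend — Al's single 3p electron is easier to remove than one from Mg's filled 3s².
Tabulated first ionization energy (kJ/mol): H 1312, Mg 738, Al 578, P 1012, Ar 1521, Sb 831.
So from lowest to highest: Al < Mg < Sb < P < H < Ar.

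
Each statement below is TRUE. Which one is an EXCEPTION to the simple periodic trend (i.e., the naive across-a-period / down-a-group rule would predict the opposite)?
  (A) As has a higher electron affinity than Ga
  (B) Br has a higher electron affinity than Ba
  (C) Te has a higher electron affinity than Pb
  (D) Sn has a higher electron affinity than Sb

The general trend: electron affinity increases across a period and decreases down a group.
(A) As (period 4, group 15) vs Ga (period 4, group 13): the stated order agrees with the simple trend.
(B) Br (period 4, group 17) vs Ba (period 6, group 2): the stated order agrees with the simple trend.
(C) Te (period 5, group 16) vs Pb (period 6, group 14): the stated order agrees with the simple trend.
(D) Sn (period 5, group 14) vs Sb (period 5, group 15): the stated order contradicts the simple trend.
The exception is (D): adding an electron to Sb's half-filled 5p³ is unfavourable, so Sn has the more exothermic EA.

(D)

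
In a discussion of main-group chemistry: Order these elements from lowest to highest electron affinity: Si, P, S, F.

F is in period 2, group 17; Si is in period 3, group 14; P is in period 3, group 15; S is in period 3, group 16.
Atoms with high Z_eff and room in the valence shell (especially the halogens) have the most exothermic electron affinities.
These span different periods and groups, so the two trends combine.
Si > P: this pair runs against the simple trend — see the exception note.
S > Si: S lies to the right of Si in period 3, so the across-period effect alone puts S higher.
F > S: both effects reinforce here, so F is clearly the higher of the two.
Note the exception: Si has a higher electron affinity than P, contrary to the simple trend — adding an electron to P's half-filled 3p³ is unfavourable, so Si (3p²) has the more exothermic EA.
Approximate values (kJ/mol): F 328, Si 134, P 72, S 200.
So from lowest to highest: P < Si < S < F.

P, Si, S, F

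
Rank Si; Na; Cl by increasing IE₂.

Consider each +1 ion: Si⁺ still has 3 valence electrons; Na⁺ is the bare [Ne] core; Cl⁺ still has 6 valence electrons.
Breaking into a closed-shell core is much more expensive than removing a leftover valence electron — Na has the largest IE_2 here.
Valence configurations: Si⁺ [Ne]3s²3p¹, Cl⁺ [Ne]3s²3p⁴.
Tabulated IE_2 (kJ/mol): Si 1577, Na 4562, Cl 2298.
Hence IE_2: Si < Cl < Na.

Si, Cl, Na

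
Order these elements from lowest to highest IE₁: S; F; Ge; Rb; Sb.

Rb < Ge < Sb < S < F

Removing the outermost electron gets harder across a period and easier down a group.
Neither a single period nor a single group — weigh both effects.
Ge > Rb: both effects reinforce here, so Ge is clearly the higher of the two.
Sb > Ge: the two effects oppose for this pair; the across-period effect wins (831 vs 762 kJ/mol).
S > Sb: relative to Sb, both the across-period and down-group shifts push S's first ionization energy up.
F > S: both effects reinforce here, so F is clearly the higher of the two.
Approximate values (kJ/mol): F 1681, S 1000, Ge 762, Rb 403, Sb 831.
So from lowest to highest: Rb < Ge < Sb < S < F.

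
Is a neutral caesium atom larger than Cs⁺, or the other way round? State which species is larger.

Cs

Forming Cs⁺ removes 1 electron from Cs. Fewer electrons for the same nuclear charge means less shielding and a higher Z_eff on the remaining electrons, and for main-group metals the entire outer shell is lost.
A cation is smaller than its parent atom: Cs⁺ < Cs.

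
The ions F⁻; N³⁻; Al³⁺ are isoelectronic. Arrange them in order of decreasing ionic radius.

All of these have 10 electrons, so size is governed by nuclear charge alone: the more protons, the stronger the pull on the same electron cloud, and the smaller the ion.
Nuclear charges: Al³⁺ (Z=13), F⁻ (Z=9), N³⁻ (Z=7).
Largest to smallest: N³⁻ > F⁻ > Al³⁺.

N³⁻, F⁻, Al³⁺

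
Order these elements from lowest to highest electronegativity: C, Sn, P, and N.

Sn < P < C < N

C is in period 2, group 14; N is in period 2, group 15; P is in period 3, group 15; Sn is in period 5, group 14.
Smaller atoms with higher effective nuclear charge are more electronegative.
Here both period and group differ, so the two effects have to be weighed against each other.
P > Sn: both effects reinforce here, so P is clearly the higher of the two.
C > P: the two effects oppose for this pair; the down-group effect wins (2.55 vs 2.19).
N > C: both are in period 2; the period trend gives N the larger value.
Approximate values (Pauling): C 2.55, N 3.04, P 2.19, Sn 1.96.
So from lowest to highest: Sn < P < C < N.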